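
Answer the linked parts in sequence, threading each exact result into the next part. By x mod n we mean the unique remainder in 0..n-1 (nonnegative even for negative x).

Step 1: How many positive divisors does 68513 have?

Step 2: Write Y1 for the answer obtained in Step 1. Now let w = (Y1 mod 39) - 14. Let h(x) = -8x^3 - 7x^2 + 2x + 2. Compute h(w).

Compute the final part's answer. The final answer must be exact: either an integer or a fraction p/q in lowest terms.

Step 1: 68513 = 131 * 523; number of divisors = (1+1) * (1+1) = 4; answer 4
Step 2: Y1 = 4; w = -10; -8*(-10)^3 - 7*(-10)^2 + 2*(-10)^1 + 2 = (8000) + (-700) + (-20) + (2) = 7282; answer 7282

7282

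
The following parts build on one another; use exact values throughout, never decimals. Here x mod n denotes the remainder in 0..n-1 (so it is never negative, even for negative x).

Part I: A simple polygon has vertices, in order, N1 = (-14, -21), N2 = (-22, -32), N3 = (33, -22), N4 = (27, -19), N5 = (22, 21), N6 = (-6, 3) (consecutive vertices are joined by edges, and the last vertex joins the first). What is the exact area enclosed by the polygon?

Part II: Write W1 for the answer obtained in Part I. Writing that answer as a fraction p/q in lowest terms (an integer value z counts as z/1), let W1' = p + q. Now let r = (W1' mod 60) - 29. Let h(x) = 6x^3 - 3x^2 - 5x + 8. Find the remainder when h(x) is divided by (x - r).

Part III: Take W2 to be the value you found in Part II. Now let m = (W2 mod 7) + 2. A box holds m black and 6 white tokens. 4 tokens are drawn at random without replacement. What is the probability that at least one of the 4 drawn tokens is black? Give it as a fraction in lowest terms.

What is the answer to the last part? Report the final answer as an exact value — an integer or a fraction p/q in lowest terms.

Part I: cross terms: (-14*-32 - -22*-21)=-14, (-22*-22 - 33*-32)=1540, (33*-19 - 27*-22)=-33, (27*21 - 22*-19)=985, (22*3 - -6*21)=192, (-6*-21 - -14*3)=168; twice the area = |2838| = 2838; area = 1419; answer 1419
Part II: W1 = 1419; threaded value p + q = 1420; r = 11; remainder = value at the root: 6*(11)^3 - 3*(11)^2 - 5*(11)^1 + 8 = (7986) + (-363) + (-55) + (8) = 7576; answer 7576
Part III: W2 = 7576; m = 4; total draws C(10,4) = 210; complement C(6,4) = 15; favorable 210 - 15 = 195; P = 13/14; answer 13/14

13/14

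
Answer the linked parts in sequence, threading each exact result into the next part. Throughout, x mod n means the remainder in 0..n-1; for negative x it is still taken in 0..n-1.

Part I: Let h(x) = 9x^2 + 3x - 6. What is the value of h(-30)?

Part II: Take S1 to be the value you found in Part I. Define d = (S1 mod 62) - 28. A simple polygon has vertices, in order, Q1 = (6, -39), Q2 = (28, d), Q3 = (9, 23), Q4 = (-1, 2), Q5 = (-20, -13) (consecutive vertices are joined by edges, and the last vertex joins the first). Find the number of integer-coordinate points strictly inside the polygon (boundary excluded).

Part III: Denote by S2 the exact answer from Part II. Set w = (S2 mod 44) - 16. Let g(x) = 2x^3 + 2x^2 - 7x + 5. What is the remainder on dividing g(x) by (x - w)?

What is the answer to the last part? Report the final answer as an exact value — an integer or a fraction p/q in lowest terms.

Part I: 9*(-30)^2 + 3*(-30)^1 - 6 = (8100) + (-90) + (-6) = 8004; answer 8004
Part II: S1 = 8004; d = -22; cross terms: (6*-22 - 28*-39)=960, (28*23 - 9*-22)=842, (9*2 - -1*23)=41, (-1*-13 - -20*2)=53, (-20*-39 - 6*-13)=858; twice the area = |2754| = 2754; area = 1377; boundary points = 1 + 1 + 1 + 1 + 26 = 30; strictly interior points = area - boundary/2 + 1 = 1363; answer 1363
Part III: S2 = 1363; w = 27; remainder = value at the root: 2*(27)^3 + 2*(27)^2 - 7*(27)^1 + 5 = (39366) + (1458) + (-189) + (5) = 40640; answer 40640

40640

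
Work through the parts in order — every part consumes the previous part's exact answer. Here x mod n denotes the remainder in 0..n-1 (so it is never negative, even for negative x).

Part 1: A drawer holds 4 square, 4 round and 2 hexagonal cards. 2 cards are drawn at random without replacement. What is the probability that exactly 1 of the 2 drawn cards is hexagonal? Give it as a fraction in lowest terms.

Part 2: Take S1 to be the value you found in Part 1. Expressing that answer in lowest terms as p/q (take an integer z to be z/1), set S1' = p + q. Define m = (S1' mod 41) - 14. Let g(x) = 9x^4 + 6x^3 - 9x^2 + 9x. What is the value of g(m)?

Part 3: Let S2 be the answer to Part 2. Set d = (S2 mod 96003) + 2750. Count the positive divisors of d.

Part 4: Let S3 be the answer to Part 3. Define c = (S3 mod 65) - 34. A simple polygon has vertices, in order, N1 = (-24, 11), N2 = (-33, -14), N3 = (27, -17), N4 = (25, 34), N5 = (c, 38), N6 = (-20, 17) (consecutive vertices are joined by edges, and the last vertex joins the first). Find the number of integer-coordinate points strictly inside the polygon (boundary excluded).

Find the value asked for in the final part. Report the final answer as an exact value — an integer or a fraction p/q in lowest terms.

2554

Part 1: total draws C(10,2) = 45; favorable C(2,1)*C(8,1) = 16; P = 16/45; answer 16/45
Part 2: S1 = 16/45; threaded value p + q = 61; m = 6; 9*(6)^4 + 6*(6)^3 - 9*(6)^2 + 9*(6)^1 = (11664) + (1296) + (-324) + (54) = 12690; answer 12690
Part 3: S2 = 12690; d = 15440; 15440 = 2^4 * 5 * 193; number of divisors = (4+1) * (1+1) * (1+1) = 20; answer 20
Part 4: S3 = 20; c = -14; cross terms: (-24*-14 - -33*11)=699, (-33*-17 - 27*-14)=939, (27*34 - 25*-17)=1343, (25*38 - -14*34)=1426, (-14*17 - -20*38)=522, (-20*11 - -24*17)=188; twice the area = |5117| = 5117; area = 5117/2; boundary points = 1 + 3 + 1 + 1 + 3 + 2 = 11; strictly interior points = area - boundary/2 + 1 = 2554; answer 2554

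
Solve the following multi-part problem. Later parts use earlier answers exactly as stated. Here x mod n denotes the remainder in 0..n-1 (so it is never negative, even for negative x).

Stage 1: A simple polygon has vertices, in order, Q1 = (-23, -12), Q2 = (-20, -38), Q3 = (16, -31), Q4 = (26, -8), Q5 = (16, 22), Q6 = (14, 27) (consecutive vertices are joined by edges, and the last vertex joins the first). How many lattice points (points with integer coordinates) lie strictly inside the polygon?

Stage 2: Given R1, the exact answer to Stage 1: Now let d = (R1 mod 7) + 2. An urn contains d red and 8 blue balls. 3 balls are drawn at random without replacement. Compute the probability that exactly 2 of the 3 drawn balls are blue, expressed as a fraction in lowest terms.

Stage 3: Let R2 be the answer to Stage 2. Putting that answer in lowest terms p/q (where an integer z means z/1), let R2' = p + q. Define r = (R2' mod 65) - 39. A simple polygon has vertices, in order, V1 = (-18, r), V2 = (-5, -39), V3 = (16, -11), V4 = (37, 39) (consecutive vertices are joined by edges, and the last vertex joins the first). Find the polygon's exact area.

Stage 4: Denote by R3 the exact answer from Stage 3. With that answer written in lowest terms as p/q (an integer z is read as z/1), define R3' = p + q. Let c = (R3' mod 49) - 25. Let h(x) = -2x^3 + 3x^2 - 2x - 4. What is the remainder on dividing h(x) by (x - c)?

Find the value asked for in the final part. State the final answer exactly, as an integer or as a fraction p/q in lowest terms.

19883

Stage 1: cross terms: (-23*-38 - -20*-12)=634, (-20*-31 - 16*-38)=1228, (16*-8 - 26*-31)=678, (26*22 - 16*-8)=700, (16*27 - 14*22)=124, (14*-12 - -23*27)=453; twice the area = |3817| = 3817; area = 3817/2; boundary points = 1 + 1 + 1 + 10 + 1 + 1 = 15; strictly interior points = area - boundary/2 + 1 = 1902; answer 1902
Stage 2: R1 = 1902; d = 7; total draws C(15,3) = 455; favorable C(8,2)*C(7,1) = 196; P = 28/65; answer 28/65
Stage 3: R2 = 28/65; threaded value p + q = 93; r = -11; cross terms: (-18*-39 - -5*-11)=647, (-5*-11 - 16*-39)=679, (16*39 - 37*-11)=1031, (37*-11 - -18*39)=295; twice the area = |2652| = 2652; area = 1326; answer 1326
Stage 4: R3 = 1326; threaded value p + q = 1327; c = -21; remainder = value at the root: -2*(-21)^3 + 3*(-21)^2 - 2*(-21)^1 - 4 = (18522) + (1323) + (42) + (-4) = 19883; answer 19883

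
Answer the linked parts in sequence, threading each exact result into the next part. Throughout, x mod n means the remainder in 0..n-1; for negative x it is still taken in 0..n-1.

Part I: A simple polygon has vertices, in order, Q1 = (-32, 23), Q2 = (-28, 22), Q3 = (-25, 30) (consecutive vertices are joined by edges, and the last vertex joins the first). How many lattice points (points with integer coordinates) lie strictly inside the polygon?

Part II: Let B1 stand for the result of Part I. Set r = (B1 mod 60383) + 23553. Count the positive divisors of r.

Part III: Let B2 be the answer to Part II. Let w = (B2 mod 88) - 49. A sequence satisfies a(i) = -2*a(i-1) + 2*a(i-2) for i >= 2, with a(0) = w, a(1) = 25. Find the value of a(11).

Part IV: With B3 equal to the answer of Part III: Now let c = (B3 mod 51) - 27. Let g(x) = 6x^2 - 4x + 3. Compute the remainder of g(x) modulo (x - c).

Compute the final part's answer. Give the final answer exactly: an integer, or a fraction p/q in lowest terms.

Part I: cross terms: (-32*22 - -28*23)=-60, (-28*30 - -25*22)=-290, (-25*23 - -32*30)=385; twice the area = |35| = 35; area = 35/2; boundary points = 1 + 1 + 7 = 9; strictly interior points = area - boundary/2 + 1 = 14; answer 14
Part II: B1 = 14; r = 23567; 23567 is prime, so its only divisors are 1 and 23567; count = 2; answer 2
Part III: B2 = 2; w = -47; a(2) = -2*(25) + 2*(-47) = -144; iterating: a(2)=-144, a(3)=338, a(4)=-964, a(5)=2604, a(6)=-7136, a(7)=19480, a(8)=-53232, a(9)=145424, a(10)=-397312, a(11)=1085472; answer 1085472
Part IV: B3 = 1085472; c = 12; remainder = value at the root: 6*(12)^2 - 4*(12)^1 + 3 = (864) + (-48) + (3) = 819; answer 819

819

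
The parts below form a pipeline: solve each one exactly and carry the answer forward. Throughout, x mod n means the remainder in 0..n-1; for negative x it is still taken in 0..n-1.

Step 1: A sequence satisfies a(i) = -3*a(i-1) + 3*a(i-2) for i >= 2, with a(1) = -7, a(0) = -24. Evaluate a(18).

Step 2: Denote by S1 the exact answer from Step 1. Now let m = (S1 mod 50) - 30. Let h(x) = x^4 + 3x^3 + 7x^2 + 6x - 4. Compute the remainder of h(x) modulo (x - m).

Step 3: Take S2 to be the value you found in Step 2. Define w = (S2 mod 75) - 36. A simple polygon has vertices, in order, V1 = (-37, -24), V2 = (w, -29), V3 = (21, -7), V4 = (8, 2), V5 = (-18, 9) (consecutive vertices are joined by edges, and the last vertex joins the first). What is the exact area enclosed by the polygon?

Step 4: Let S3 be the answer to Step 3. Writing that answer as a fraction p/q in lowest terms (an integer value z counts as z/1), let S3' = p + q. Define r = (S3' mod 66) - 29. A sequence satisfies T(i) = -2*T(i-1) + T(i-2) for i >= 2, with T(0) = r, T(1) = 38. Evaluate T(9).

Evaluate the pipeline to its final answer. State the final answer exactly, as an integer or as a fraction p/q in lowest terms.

Step 1: a(2) = -3*(-7) + 3*(-24) = -51; iterating: a(2)=-51, a(3)=132, a(4)=-549, a(5)=2043, a(6)=-7776, a(7)=29457, a(8)=-111699, a(9)=423468, a(10)=-1605501, a(11)=6086907, a(12)=-23077224, a(13)=87492393, a(14)=-331708851, a(15)=1257603732, a(16)=-4767937749, a(17)=18076624443, a(18)=-68533686576; answer -68533686576
Step 2: S1 = -68533686576; m = -6; remainder = value at the root: 1*(-6)^4 + 3*(-6)^3 + 7*(-6)^2 + 6*(-6)^1 - 4 = (1296) + (-648) + (252) + (-36) + (-4) = 860; answer 860
Step 3: S2 = 860; w = -1; cross terms: (-37*-29 - -1*-24)=1049, (-1*-7 - 21*-29)=616, (21*2 - 8*-7)=98, (8*9 - -18*2)=108, (-18*-24 - -37*9)=765; twice the area = |2636| = 2636; area = 1318; answer 1318
Step 4: S3 = 1318; threaded value p + q = 1319; r = 36; T(2) = -2*(38) + 1*(36) = -40; iterating: T(2)=-40, T(3)=118, T(4)=-276, T(5)=670, T(6)=-1616, T(7)=3902, T(8)=-9420, T(9)=22742; answer 22742

22742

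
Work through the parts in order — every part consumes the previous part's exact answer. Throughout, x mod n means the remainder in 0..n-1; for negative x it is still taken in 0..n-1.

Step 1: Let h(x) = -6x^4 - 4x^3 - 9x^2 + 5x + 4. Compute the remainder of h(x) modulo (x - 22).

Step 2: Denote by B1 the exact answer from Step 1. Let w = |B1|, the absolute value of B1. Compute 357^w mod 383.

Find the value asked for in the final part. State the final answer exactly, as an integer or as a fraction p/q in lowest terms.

Step 1: remainder = value at the root: -6*(22)^4 - 4*(22)^3 - 9*(22)^2 + 5*(22)^1 + 4 = (-1405536) + (-42592) + (-4356) + (110) + (4) = -1452370; answer -1452370
Step 2: B1 = -1452370; w = 1452370; squarings mod 383: 357^1=357, 357^2=293, 357^4=57, 357^8=185, 357^16=138, 357^32=277, 357^64=129, 357^128=172, 357^256=93, 357^512=223, 357^1024=322, 357^2048=274, 357^4096=8, 357^8192=64, 357^16384=266, 357^32768=284, 357^65536=226, 357^131072=137, 357^262144=2, 357^524288=4, 357^1048576=16; 357^1452370 = 357^2 * 357^16 * 357^64 * 357^256 * 357^2048 * 357^8192 * 357^131072 * 357^262144 * 357^1048576 = 232 (mod 383); answer 232

232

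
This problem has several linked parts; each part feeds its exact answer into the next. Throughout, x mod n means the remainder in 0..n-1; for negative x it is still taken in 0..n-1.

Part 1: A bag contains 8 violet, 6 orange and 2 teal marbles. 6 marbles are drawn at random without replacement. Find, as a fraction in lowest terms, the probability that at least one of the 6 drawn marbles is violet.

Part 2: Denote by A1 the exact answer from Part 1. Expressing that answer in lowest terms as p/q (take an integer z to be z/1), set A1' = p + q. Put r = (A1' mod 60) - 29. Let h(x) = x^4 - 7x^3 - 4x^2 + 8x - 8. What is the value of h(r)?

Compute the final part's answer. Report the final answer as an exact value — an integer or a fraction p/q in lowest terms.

Part 1: total draws C(16,6) = 8008; complement C(8,6) = 28; favorable 8008 - 28 = 7980; P = 285/286; answer 285/286
Part 2: A1 = 285/286; threaded value p + q = 571; r = 2; 1*(2)^4 - 7*(2)^3 - 4*(2)^2 + 8*(2)^1 - 8 = (16) + (-56) + (-16) + (16) + (-8) = -48; answer -48

-48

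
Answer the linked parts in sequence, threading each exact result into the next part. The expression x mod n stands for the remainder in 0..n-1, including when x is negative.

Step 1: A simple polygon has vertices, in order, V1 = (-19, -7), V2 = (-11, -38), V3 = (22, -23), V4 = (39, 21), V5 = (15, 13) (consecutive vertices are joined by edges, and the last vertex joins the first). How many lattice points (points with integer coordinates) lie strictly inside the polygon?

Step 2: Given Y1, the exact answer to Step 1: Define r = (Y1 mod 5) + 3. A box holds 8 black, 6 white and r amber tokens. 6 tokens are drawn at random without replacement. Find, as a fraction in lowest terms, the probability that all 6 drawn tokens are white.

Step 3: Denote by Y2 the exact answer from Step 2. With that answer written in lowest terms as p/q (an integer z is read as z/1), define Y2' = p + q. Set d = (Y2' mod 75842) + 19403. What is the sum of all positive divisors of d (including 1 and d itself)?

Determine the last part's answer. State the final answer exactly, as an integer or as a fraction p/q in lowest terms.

Step 1: cross terms: (-19*-38 - -11*-7)=645, (-11*-23 - 22*-38)=1089, (22*21 - 39*-23)=1359, (39*13 - 15*21)=192, (15*-7 - -19*13)=142; twice the area = |3427| = 3427; area = 3427/2; boundary points = 1 + 3 + 1 + 8 + 2 = 15; strictly interior points = area - boundary/2 + 1 = 1707; answer 1707
Step 2: Y1 = 1707; r = 5; total draws C(19,6) = 27132; favorable C(6,6) = 1; P = 1/27132; answer 1/27132
Step 3: Y2 = 1/27132; threaded value p + q = 27133; d = 46536; 46536 = 2^3 * 3 * 7 * 277; sigma = (1 + 2 + 4 + 8) * (1 + 3) * (1 + 7) * (1 + 277) = 15 * 4 * 8 * 278 = 133440; answer 133440

133440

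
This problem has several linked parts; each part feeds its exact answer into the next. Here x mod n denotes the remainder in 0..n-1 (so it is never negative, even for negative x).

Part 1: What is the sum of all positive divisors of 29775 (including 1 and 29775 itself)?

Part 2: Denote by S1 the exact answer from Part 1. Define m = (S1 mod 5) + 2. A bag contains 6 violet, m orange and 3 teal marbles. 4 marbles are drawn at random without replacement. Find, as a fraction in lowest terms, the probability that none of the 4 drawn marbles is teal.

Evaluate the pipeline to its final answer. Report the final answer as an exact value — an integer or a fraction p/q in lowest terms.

Part 1: 29775 = 3 * 5^2 * 397; sigma = (1 + 3) * (1 + 5 + 25) * (1 + 397) = 4 * 31 * 398 = 49352; answer 49352
Part 2: S1 = 49352; m = 4; total draws C(13,4) = 715; favorable C(10,4) = 210; P = 42/143; answer 42/143

42/143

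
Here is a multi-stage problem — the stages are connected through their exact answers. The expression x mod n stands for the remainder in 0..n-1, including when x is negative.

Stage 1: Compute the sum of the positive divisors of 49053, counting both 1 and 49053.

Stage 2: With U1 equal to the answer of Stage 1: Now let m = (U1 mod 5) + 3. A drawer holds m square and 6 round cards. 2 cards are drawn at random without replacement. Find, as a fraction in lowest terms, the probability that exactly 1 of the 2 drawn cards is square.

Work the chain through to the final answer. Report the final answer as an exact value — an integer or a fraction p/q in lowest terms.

Stage 1: 49053 = 3 * 83 * 197; sigma = (1 + 3) * (1 + 83) * (1 + 197) = 4 * 84 * 198 = 66528; answer 66528
Stage 2: U1 = 66528; m = 6; total draws C(12,2) = 66; favorable C(6,1)*C(6,1) = 36; P = 6/11; answer 6/11

6/11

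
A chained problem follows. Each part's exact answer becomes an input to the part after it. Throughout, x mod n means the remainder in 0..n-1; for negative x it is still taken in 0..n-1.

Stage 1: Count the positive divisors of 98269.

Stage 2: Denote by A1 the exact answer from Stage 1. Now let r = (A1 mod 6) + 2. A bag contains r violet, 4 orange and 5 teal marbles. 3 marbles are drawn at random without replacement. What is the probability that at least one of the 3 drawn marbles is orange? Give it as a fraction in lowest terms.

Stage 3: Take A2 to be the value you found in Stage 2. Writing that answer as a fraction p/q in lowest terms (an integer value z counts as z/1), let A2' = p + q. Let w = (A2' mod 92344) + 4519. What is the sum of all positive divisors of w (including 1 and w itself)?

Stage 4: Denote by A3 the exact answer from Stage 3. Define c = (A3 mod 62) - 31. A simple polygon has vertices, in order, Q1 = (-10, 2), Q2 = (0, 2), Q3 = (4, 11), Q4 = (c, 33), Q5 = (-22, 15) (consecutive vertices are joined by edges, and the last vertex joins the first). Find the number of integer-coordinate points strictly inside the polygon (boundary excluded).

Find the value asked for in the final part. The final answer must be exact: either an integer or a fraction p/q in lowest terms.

396

Stage 1: 98269 is prime, so its only divisors are 1 and 98269; count = 2; answer 2
Stage 2: A1 = 2; r = 4; total draws C(13,3) = 286; complement C(9,3) = 84; favorable 286 - 84 = 202; P = 101/143; answer 101/143
Stage 3: A2 = 101/143; threaded value p + q = 244; w = 4763; 4763 = 11 * 433; sigma = (1 + 11) * (1 + 433) = 12 * 434 = 5208; answer 5208
Stage 4: A3 = 5208; c = -31; cross terms: (-10*2 - 0*2)=-20, (0*11 - 4*2)=-8, (4*33 - -31*11)=473, (-31*15 - -22*33)=261, (-22*2 - -10*15)=106; twice the area = |812| = 812; area = 406; boundary points = 10 + 1 + 1 + 9 + 1 = 22; strictly interior points = area - boundary/2 + 1 = 396; answer 396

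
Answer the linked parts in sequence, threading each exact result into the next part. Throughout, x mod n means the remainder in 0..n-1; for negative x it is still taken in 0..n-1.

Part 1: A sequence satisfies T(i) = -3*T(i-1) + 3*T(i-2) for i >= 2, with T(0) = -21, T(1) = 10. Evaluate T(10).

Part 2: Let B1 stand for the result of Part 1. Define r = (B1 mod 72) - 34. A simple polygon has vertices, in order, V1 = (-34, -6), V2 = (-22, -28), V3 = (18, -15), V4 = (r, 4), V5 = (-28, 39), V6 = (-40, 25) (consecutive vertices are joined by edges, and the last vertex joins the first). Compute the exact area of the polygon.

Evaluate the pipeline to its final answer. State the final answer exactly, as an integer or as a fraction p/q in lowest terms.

Part 1: T(2) = -3*(10) + 3*(-21) = -93; iterating: T(2)=-93, T(3)=309, T(4)=-1206, T(5)=4545, T(6)=-17253, T(7)=65394, T(8)=-247941, T(9)=940005, T(10)=-3563838; answer -3563838
Part 2: B1 = -3563838; r = -16; cross terms: (-34*-28 - -22*-6)=820, (-22*-15 - 18*-28)=834, (18*4 - -16*-15)=-168, (-16*39 - -28*4)=-512, (-28*25 - -40*39)=860, (-40*-6 - -34*25)=1090; twice the area = |2924| = 2924; area = 1462; answer 1462

1462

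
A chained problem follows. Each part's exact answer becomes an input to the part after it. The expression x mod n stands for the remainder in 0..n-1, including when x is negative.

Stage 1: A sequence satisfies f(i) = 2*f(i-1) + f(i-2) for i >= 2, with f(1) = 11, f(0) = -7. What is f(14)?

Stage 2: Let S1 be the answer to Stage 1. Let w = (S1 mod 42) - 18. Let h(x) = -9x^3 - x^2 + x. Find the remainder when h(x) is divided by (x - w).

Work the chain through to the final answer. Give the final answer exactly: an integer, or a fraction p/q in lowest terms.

231

Stage 1: f(2) = 2*(11) + 1*(-7) = 15; iterating: f(2)=15, f(3)=41, f(4)=97, f(5)=235, f(6)=567, f(7)=1369, f(8)=3305, f(9)=7979, f(10)=19263, f(11)=46505, f(12)=112273, f(13)=271051, f(14)=654375; answer 654375
Stage 2: S1 = 654375; w = -3; remainder = value at the root: -9*(-3)^3 - 1*(-3)^2 + 1*(-3)^1 = (243) + (-9) + (-3) = 231; answer 231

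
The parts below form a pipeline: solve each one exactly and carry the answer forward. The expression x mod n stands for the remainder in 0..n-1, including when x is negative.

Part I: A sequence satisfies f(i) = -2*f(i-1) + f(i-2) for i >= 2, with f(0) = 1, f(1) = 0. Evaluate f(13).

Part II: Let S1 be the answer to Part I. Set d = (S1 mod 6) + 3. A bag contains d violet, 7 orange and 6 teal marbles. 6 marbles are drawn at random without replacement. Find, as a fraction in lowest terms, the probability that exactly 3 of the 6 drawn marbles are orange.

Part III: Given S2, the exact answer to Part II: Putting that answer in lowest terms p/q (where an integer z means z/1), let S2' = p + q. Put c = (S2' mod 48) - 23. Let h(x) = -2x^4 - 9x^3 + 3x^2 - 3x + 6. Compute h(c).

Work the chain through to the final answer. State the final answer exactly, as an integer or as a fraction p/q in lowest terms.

-93386

Part I: f(2) = -2*(0) + 1*(1) = 1; iterating: f(2)=1, f(3)=-2, f(4)=5, f(5)=-12, f(6)=29, f(7)=-70, f(8)=169, f(9)=-408, f(10)=985, f(11)=-2378, f(12)=5741, f(13)=-13860; answer -13860
Part II: S1 = -13860; d = 3; total draws C(16,6) = 8008; favorable C(7,3)*C(9,3) = 2940; P = 105/286; answer 105/286
Part III: S2 = 105/286; threaded value p + q = 391; c = -16; -2*(-16)^4 - 9*(-16)^3 + 3*(-16)^2 - 3*(-16)^1 + 6 = (-131072) + (36864) + (768) + (48) + (6) = -93386; answer -93386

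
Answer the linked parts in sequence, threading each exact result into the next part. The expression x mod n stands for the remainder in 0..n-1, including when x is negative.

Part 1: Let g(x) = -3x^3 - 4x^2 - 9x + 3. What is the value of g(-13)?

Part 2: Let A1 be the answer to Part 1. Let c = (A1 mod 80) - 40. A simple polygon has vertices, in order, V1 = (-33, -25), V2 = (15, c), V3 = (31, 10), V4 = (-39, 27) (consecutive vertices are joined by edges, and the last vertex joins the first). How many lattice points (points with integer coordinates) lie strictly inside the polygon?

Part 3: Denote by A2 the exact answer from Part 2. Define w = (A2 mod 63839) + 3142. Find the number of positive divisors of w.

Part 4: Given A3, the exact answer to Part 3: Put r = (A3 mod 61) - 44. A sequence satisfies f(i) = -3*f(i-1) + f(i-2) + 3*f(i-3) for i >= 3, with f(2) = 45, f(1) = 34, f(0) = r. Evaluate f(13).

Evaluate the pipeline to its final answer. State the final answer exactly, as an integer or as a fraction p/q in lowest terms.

-16541036

Part 1: -3*(-13)^3 - 4*(-13)^2 - 9*(-13)^1 + 3 = (6591) + (-676) + (117) + (3) = 6035; answer 6035
Part 2: A1 = 6035; c = -5; cross terms: (-33*-5 - 15*-25)=540, (15*10 - 31*-5)=305, (31*27 - -39*10)=1227, (-39*-25 - -33*27)=1866; twice the area = |3938| = 3938; area = 1969; boundary points = 4 + 1 + 1 + 2 = 8; strictly interior points = area - boundary/2 + 1 = 1966; answer 1966
Part 3: A2 = 1966; w = 5108; 5108 = 2^2 * 1277; number of divisors = (2+1) * (1+1) = 6; answer 6
Part 4: A3 = 6; r = -38; f(3) = -3*(45) + 1*(34) + 3*(-38) = -215; iterating: f(3)=-215, f(4)=792, f(5)=-2456, f(6)=7515, f(7)=-22625, f(8)=68022, f(9)=-204146, f(10)=612585, f(11)=-1837835, f(12)=5513652, f(13)=-16541036; answer -16541036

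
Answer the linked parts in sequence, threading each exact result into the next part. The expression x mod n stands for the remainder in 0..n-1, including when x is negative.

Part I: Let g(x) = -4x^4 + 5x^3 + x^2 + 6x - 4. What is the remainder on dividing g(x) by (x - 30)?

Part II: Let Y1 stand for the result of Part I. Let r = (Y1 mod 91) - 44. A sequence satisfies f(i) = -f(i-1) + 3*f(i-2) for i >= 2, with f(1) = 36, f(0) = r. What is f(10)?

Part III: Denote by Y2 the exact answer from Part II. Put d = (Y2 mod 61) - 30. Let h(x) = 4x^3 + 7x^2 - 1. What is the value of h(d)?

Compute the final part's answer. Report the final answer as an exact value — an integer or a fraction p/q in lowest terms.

-4478

Part I: remainder = value at the root: -4*(30)^4 + 5*(30)^3 + 1*(30)^2 + 6*(30)^1 - 4 = (-3240000) + (135000) + (900) + (180) + (-4) = -3103924; answer -3103924
Part II: Y1 = -3103924; r = 42; f(2) = -1*(36) + 3*(42) = 90; iterating: f(2)=90, f(3)=18, f(4)=252, f(5)=-198, f(6)=954, f(7)=-1548, f(8)=4410, f(9)=-9054, f(10)=22284; answer 22284
Part III: Y2 = 22284; d = -11; 4*(-11)^3 + 7*(-11)^2 - 1 = (-5324) + (847) + (-1) = -4478; answer -4478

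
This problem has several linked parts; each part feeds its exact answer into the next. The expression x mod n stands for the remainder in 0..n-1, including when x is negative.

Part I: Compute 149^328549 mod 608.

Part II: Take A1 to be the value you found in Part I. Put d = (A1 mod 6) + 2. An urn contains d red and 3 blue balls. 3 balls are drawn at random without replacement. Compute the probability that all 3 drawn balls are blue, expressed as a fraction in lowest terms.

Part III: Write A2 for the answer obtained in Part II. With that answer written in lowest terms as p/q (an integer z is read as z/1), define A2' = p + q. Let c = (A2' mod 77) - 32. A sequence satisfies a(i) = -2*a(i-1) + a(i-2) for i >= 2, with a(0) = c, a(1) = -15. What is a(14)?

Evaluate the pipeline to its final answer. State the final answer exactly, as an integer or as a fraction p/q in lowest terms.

1613262

Part I: squarings mod 608: 149^1=149, 149^2=313, 149^4=81, 149^8=481, 149^16=321, 149^32=289, 149^64=225, 149^128=161, 149^256=385, 149^512=481, 149^1024=321, 149^2048=289, 149^4096=225, 149^8192=161, 149^16384=385, 149^32768=481, 149^65536=321, 149^131072=289, 149^262144=225; 149^328549 = 149^1 * 149^4 * 149^32 * 149^64 * 149^256 * 149^512 * 149^65536 * 149^262144 = 5 (mod 608); answer 5
Part II: A1 = 5; d = 7; total draws C(10,3) = 120; favorable C(3,3) = 1; P = 1/120; answer 1/120
Part III: A2 = 1/120; threaded value p + q = 121; c = 12; a(2) = -2*(-15) + 1*(12) = 42; iterating: a(2)=42, a(3)=-99, a(4)=240, a(5)=-579, a(6)=1398, a(7)=-3375, a(8)=8148, a(9)=-19671, a(10)=47490, a(11)=-114651, a(12)=276792, a(13)=-668235, a(14)=1613262; answer 1613262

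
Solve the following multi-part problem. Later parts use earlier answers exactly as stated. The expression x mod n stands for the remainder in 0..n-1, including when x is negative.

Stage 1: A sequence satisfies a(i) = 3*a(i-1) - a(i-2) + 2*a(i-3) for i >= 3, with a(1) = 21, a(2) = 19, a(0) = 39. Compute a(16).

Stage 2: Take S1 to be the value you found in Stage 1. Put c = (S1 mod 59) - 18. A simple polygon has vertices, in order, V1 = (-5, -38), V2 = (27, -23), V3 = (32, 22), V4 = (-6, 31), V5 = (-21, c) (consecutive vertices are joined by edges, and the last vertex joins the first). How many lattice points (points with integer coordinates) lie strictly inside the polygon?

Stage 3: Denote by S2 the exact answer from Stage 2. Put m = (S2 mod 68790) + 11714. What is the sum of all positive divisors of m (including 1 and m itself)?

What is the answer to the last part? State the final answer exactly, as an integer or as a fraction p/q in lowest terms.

23040

Stage 1: a(3) = 3*(19) - 1*(21) + 2*(39) = 114; iterating: a(3)=114, a(4)=365, a(5)=1019, a(6)=2920, a(7)=8471, a(8)=24531, a(9)=70962, a(10)=205297, a(11)=593991, a(12)=1718600, a(13)=4972403, a(14)=14386591, a(15)=41624570, a(16)=120431925; answer 120431925
Stage 2: S1 = 120431925; c = -14; cross terms: (-5*-23 - 27*-38)=1141, (27*22 - 32*-23)=1330, (32*31 - -6*22)=1124, (-6*-14 - -21*31)=735, (-21*-38 - -5*-14)=728; twice the area = |5058| = 5058; area = 2529; boundary points = 1 + 5 + 1 + 15 + 8 = 30; strictly interior points = area - boundary/2 + 1 = 2515; answer 2515
Stage 3: S2 = 2515; m = 14229; 14229 = 3^3 * 17 * 31; sigma = (1 + 3 + 9 + 27) * (1 + 17) * (1 + 31) = 40 * 18 * 32 = 23040; answer 23040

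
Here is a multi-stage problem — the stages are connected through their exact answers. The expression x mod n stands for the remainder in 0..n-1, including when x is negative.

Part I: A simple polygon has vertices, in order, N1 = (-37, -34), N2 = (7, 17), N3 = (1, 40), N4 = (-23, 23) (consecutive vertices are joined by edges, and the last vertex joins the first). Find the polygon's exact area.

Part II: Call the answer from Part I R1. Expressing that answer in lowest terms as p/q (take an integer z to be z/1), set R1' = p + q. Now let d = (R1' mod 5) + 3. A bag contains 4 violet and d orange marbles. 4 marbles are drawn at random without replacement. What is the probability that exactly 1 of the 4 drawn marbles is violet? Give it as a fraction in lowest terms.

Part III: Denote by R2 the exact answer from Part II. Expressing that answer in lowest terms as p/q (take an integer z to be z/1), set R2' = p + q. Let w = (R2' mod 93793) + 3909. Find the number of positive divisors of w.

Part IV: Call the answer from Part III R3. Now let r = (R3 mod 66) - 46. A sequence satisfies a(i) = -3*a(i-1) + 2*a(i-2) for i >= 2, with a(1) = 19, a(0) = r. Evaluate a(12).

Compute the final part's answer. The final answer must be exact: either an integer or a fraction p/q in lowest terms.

Part I: cross terms: (-37*17 - 7*-34)=-391, (7*40 - 1*17)=263, (1*23 - -23*40)=943, (-23*-34 - -37*23)=1633; twice the area = |2448| = 2448; area = 1224; answer 1224
Part II: R1 = 1224; threaded value p + q = 1225; d = 3; total draws C(7,4) = 35; favorable C(4,1)*C(3,3) = 4; P = 4/35; answer 4/35
Part III: R2 = 4/35; threaded value p + q = 39; w = 3948; 3948 = 2^2 * 3 * 7 * 47; number of divisors = (2+1) * (1+1) * (1+1) * (1+1) = 24; answer 24
Part IV: R3 = 24; r = -22; a(2) = -3*(19) + 2*(-22) = -101; iterating: a(2)=-101, a(3)=341, a(4)=-1225, a(5)=4357, a(6)=-15521, a(7)=55277, a(8)=-196873, a(9)=701173, a(10)=-2497265, a(11)=8894141, a(12)=-31676953; answer -31676953

-31676953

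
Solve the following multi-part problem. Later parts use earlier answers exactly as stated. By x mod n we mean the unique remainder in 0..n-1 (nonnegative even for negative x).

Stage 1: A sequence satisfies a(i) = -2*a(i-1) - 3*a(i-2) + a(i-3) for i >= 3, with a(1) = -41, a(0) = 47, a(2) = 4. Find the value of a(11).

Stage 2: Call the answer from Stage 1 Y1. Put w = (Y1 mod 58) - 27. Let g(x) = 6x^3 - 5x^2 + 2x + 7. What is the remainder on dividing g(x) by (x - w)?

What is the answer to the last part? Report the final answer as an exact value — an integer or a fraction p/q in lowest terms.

Stage 1: a(3) = -2*(4) - 3*(-41) + 1*(47) = 162; iterating: a(3)=162, a(4)=-377, a(5)=272, a(6)=749, a(7)=-2691, a(8)=3407, a(9)=2008, a(10)=-16928, a(11)=31239; answer 31239
Stage 2: Y1 = 31239; w = 8; remainder = value at the root: 6*(8)^3 - 5*(8)^2 + 2*(8)^1 + 7 = (3072) + (-320) + (16) + (7) = 2775; answer 2775

2775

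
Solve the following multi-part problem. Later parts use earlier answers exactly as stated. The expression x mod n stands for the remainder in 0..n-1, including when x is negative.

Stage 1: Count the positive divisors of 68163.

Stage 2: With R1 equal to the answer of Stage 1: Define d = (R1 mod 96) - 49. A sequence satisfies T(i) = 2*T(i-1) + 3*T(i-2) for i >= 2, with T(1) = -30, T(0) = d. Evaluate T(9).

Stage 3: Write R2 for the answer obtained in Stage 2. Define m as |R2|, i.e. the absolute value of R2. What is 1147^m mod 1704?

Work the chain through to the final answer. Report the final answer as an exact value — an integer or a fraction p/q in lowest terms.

1369

Stage 1: 68163 = 3 * 22721; number of divisors = (1+1) * (1+1) = 4; answer 4
Stage 2: R1 = 4; d = -45; T(2) = 2*(-30) + 3*(-45) = -195; iterating: T(2)=-195, T(3)=-480, T(4)=-1545, T(5)=-4530, T(6)=-13695, T(7)=-40980, T(8)=-123045, T(9)=-369030; answer -369030
Stage 3: R2 = -369030; m = 369030; squarings mod 1704: 1147^1=1147, 1147^2=121, 1147^4=1009, 1147^8=793, 1147^16=73, 1147^32=217, 1147^64=1081, 1147^128=1321, 1147^256=145, 1147^512=577, 1147^1024=649, 1147^2048=313, 1147^4096=841, 1147^8192=121, 1147^16384=1009, 1147^32768=793, 1147^65536=73, 1147^131072=217, 1147^262144=1081; 1147^369030 = 1147^2 * 1147^4 * 1147^128 * 1147^256 * 1147^8192 * 1147^32768 * 1147^65536 * 1147^262144 = 1369 (mod 1704); answer 1369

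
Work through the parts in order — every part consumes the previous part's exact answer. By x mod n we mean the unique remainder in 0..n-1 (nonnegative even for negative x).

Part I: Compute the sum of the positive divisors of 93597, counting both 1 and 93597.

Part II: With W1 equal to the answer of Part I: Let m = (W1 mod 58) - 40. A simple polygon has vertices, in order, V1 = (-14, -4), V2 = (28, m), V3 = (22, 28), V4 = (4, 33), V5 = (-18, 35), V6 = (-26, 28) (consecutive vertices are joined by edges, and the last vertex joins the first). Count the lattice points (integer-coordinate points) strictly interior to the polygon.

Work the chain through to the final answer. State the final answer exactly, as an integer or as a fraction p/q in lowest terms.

Part I: 93597 = 3 * 7 * 4457; sigma = (1 + 3) * (1 + 7) * (1 + 4457) = 4 * 8 * 4458 = 142656; answer 142656
Part II: W1 = 142656; m = -6; cross terms: (-14*-6 - 28*-4)=196, (28*28 - 22*-6)=916, (22*33 - 4*28)=614, (4*35 - -18*33)=734, (-18*28 - -26*35)=406, (-26*-4 - -14*28)=496; twice the area = |3362| = 3362; area = 1681; boundary points = 2 + 2 + 1 + 2 + 1 + 4 = 12; strictly interior points = area - boundary/2 + 1 = 1676; answer 1676

1676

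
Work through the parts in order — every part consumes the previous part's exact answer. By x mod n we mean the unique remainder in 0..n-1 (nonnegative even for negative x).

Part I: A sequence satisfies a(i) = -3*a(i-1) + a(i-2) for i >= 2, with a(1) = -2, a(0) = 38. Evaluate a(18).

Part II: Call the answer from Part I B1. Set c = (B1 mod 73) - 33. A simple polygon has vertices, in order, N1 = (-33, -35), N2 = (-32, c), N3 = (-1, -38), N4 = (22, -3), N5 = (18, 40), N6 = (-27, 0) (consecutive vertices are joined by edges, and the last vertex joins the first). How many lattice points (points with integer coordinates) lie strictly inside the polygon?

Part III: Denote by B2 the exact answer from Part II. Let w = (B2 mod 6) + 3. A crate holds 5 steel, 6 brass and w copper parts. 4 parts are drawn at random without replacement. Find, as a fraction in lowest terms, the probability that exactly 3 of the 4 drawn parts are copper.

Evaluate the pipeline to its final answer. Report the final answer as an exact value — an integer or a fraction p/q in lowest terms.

11/119

Part I: a(2) = -3*(-2) + 1*(38) = 44; iterating: a(2)=44, a(3)=-134, a(4)=446, a(5)=-1472, a(6)=4862, a(7)=-16058, a(8)=53036, a(9)=-175166, a(10)=578534, a(11)=-1910768, a(12)=6310838, a(13)=-20843282, a(14)=68840684, a(15)=-227365334, a(16)=750936686, a(17)=-2480175392, a(18)=8191462862; answer 8191462862
Part II: B1 = 8191462862; c = -31; cross terms: (-33*-31 - -32*-35)=-97, (-32*-38 - -1*-31)=1185, (-1*-3 - 22*-38)=839, (22*40 - 18*-3)=934, (18*0 - -27*40)=1080, (-27*-35 - -33*0)=945; twice the area = |4886| = 4886; area = 2443; boundary points = 1 + 1 + 1 + 1 + 5 + 1 = 10; strictly interior points = area - boundary/2 + 1 = 2439; answer 2439
Part III: B2 = 2439; w = 6; total draws C(17,4) = 2380; favorable C(6,3)*C(11,1) = 220; P = 11/119; answer 11/119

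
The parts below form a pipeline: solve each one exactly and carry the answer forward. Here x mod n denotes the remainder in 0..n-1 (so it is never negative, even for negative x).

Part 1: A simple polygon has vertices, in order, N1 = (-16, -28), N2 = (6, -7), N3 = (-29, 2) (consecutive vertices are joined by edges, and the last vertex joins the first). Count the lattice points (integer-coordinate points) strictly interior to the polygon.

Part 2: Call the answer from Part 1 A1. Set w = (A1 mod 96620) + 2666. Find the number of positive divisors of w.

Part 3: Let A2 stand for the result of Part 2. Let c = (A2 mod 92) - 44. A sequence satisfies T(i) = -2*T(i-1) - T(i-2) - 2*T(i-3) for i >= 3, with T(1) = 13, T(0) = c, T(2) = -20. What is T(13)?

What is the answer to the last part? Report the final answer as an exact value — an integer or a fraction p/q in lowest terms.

65533

Part 1: cross terms: (-16*-7 - 6*-28)=280, (6*2 - -29*-7)=-191, (-29*-28 - -16*2)=844; twice the area = |933| = 933; area = 933/2; boundary points = 1 + 1 + 1 = 3; strictly interior points = area - boundary/2 + 1 = 466; answer 466
Part 2: A1 = 466; w = 3132; 3132 = 2^2 * 3^3 * 29; number of divisors = (2+1) * (3+1) * (1+1) = 24; answer 24
Part 3: A2 = 24; c = -20; T(3) = -2*(-20) - 1*(13) - 2*(-20) = 67; iterating: T(3)=67, T(4)=-140, T(5)=253, T(6)=-500, T(7)=1027, T(8)=-2060, T(9)=4093, T(10)=-8180, T(11)=16387, T(12)=-32780, T(13)=65533; answer 65533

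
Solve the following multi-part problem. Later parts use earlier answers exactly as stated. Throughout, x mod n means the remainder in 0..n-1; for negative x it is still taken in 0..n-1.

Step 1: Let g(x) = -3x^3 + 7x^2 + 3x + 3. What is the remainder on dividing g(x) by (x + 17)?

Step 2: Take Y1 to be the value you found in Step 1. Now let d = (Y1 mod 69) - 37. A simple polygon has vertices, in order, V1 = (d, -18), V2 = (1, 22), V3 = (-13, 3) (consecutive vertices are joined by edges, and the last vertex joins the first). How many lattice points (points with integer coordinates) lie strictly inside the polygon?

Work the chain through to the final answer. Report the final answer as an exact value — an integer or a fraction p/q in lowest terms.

Step 1: remainder = value at the root: -3*(-17)^3 + 7*(-17)^2 + 3*(-17)^1 + 3 = (14739) + (2023) + (-51) + (3) = 16714; answer 16714
Step 2: Y1 = 16714; d = -21; cross terms: (-21*22 - 1*-18)=-444, (1*3 - -13*22)=289, (-13*-18 - -21*3)=297; twice the area = |142| = 142; area = 71; boundary points = 2 + 1 + 1 = 4; strictly interior points = area - boundary/2 + 1 = 70; answer 70

70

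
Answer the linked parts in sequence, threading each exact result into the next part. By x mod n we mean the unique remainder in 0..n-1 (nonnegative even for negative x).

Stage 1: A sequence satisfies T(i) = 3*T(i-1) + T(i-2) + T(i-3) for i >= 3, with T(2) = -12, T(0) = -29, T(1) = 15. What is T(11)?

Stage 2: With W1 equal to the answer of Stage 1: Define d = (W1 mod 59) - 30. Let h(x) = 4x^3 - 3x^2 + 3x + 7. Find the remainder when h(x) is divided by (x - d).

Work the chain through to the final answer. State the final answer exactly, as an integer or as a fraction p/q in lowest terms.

Stage 1: T(3) = 3*(-12) + 1*(15) + 1*(-29) = -50; iterating: T(3)=-50, T(4)=-147, T(5)=-503, T(6)=-1706, T(7)=-5768, T(8)=-19513, T(9)=-66013, T(10)=-223320, T(11)=-755486; answer -755486
Stage 2: W1 = -755486; d = -21; remainder = value at the root: 4*(-21)^3 - 3*(-21)^2 + 3*(-21)^1 + 7 = (-37044) + (-1323) + (-63) + (7) = -38423; answer -38423

-38423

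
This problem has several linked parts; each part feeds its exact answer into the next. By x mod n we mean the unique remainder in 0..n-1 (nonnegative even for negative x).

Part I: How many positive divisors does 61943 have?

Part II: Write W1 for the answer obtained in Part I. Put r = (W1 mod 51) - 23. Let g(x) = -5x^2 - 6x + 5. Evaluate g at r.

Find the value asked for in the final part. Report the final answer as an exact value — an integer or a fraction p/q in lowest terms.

-1686

Part I: 61943 = 7 * 8849; number of divisors = (1+1) * (1+1) = 4; answer 4
Part II: W1 = 4; r = -19; -5*(-19)^2 - 6*(-19)^1 + 5 = (-1805) + (114) + (5) = -1686; answer -1686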